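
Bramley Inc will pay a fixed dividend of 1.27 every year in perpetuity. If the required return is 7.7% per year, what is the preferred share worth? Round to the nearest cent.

Level perpetuity: PV = C / r = 1.27 / 0.077 = 16.49

16.49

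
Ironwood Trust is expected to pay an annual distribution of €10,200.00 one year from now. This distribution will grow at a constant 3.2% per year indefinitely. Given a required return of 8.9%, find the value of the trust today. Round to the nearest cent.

€178947.37

Growing perpetuity: P = D₁ / (r − g) = €10,200.0000 / (0.089 − 0.032) = €178,947.37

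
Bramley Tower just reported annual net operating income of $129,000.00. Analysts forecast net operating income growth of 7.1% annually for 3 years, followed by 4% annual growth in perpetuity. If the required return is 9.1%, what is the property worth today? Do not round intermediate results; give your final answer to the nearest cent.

$2861537.59

D_1 = 138159.00000
D_2 = 147968.28900
D_3 = 158474.03752
Terminal value at year 3: TV = D_3×(1+g_2)/(r−g_2) = 164812.99902/0.051 = 3231627.43176
P_0 = D_1/(1+r)^1 + D_2/(1+r)^2 + D_3/(1+r)^3 + TV/(1+r)^3
    = 126635.19707 + 124313.74524 + 122034.84982 + 2488553.80025 = 2861537.59238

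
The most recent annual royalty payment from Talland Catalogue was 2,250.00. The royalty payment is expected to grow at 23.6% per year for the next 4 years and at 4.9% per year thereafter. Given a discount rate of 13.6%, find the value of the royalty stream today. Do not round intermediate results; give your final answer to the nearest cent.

49181.67

D_1 = 2781.00000
D_2 = 3437.31600
D_3 = 4248.52258
D_4 = 5251.17390
Terminal value at year 4: TV = D_4×(1+g_2)/(r−g_2) = 5508.48143/0.087 = 63315.87845
P_0 = D_1/(1+r)^1 + D_2/(1+r)^2 + D_3/(1+r)^3 + D_4/(1+r)^4 + TV/(1+r)^4
    = 2448.06338 + 2663.56192 + 2898.03040 + 3153.13871 + 38018.87933 = 49181.67373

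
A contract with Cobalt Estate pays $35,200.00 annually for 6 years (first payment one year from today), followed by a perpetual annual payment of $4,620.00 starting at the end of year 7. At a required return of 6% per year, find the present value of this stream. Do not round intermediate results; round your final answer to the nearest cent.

PV of 6-year annuity: $35,200.00 × [1 − (1+0.06)^−6] / 0.06 = 173089.81628
Perpetuity value at year 6: $4,620.00 / 0.06 = 77000.00000
PV of perpetuity: 77000.00000 / (1+0.06)^6 = 54281.96161
Total PV = 173089.81628 + 54281.96161 = 227371.77789

$227371.78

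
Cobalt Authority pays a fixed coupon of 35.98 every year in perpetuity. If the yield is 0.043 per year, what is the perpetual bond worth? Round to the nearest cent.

Level perpetuity: PV = C / r = 35.98 / 0.043 = 836.74

836.74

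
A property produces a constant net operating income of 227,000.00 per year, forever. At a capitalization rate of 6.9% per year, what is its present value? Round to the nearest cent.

3289855.07

Level perpetuity: PV = C / r = 227,000.00 / 0.069 = 3,289,855.07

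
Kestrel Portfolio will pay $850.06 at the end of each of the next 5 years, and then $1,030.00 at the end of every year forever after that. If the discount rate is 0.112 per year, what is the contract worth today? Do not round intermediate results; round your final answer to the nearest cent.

PV of 5-year annuity: $850.06 × [1 − (1+0.112)^−5] / 0.112 = 3125.99168
Perpetuity value at year 5: $1,030.00 / 0.112 = 9196.42857
PV of perpetuity: 9196.42857 / (1+0.112)^5 = 5408.72955
Total PV = 3125.99168 + 5408.72955 = 8534.72123

$8534.72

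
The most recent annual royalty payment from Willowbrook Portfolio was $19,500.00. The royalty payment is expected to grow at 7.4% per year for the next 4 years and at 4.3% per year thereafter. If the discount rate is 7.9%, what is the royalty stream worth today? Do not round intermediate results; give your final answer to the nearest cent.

$631659.57

D_1 = 20943.00000
D_2 = 22492.78200
D_3 = 24157.24787
D_4 = 25944.88421
Terminal value at year 4: TV = D_4×(1+g_2)/(r−g_2) = 27060.51423/0.036 = 751680.95087
P_0 = D_1/(1+r)^1 + D_2/(1+r)^2 + D_3/(1+r)^3 + D_4/(1+r)^4 + TV/(1+r)^4
    = 19409.63855 + 19319.69584 + 19230.16991 + 19141.05883 + 554559.01002 = 631659.57314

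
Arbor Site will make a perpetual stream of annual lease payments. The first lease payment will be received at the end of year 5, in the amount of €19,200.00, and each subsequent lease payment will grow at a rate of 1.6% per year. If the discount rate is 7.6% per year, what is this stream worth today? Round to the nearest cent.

€238726.64

Value at end of year 4: C₁ / (r − g) = €19,200.00 / (0.076 − 0.016) = €320,000.0000
Discount to today: PV = €320,000.0000 / (1 + 0.076)^4 = €320,000.0000 / 1.340445 = €238,726.64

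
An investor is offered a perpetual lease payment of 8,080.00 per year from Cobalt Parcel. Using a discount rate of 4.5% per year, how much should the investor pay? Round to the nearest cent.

179555.56

Level perpetuity: PV = C / r = 8,080.00 / 0.045 = 179,555.56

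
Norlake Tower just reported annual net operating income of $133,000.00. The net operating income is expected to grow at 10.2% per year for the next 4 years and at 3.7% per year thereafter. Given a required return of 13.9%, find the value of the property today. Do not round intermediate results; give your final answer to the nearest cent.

$1675021.73

D_1 = 146566.00000
D_2 = 161515.73200
D_3 = 177990.33666
D_4 = 196145.35100
Terminal value at year 4: TV = D_4×(1+g_2)/(r−g_2) = 203402.72899/0.102 = 1994144.40187
P_0 = D_1/(1+r)^1 + D_2/(1+r)^2 + D_3/(1+r)^3 + D_4/(1+r)^4 + TV/(1+r)^4
    = 128679.54346 + 124499.43537 + 120455.11658 + 116542.17601 + 1184845.45605 = 1675021.72747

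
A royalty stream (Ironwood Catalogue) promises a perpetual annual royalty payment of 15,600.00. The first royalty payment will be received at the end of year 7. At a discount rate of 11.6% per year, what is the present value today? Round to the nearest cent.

69611.57

Value at end of year 6: C / r = 15,600.00 / 0.116 = 134,482.7586
Discount to today: PV = 134,482.7586 / (1 + 0.116)^6 = 134,482.7586 / 1.931902 = 69,611.57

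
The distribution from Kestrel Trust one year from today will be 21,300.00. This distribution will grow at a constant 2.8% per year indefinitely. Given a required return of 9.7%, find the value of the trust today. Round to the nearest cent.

308695.65

Growing perpetuity: P = D₁ / (r − g) = 21,300.0000 / (0.097 − 0.028) = 308,695.65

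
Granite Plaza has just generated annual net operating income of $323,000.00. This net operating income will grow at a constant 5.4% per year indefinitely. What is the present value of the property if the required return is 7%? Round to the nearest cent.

$21277625.00

D₁ = D₀ × (1 + g) = $323,000.00 × 1.054 = $340,442.0000
Growing perpetuity: P = D₁ / (r − g) = $340,442.0000 / (0.07 − 0.054) = $21,277,625.00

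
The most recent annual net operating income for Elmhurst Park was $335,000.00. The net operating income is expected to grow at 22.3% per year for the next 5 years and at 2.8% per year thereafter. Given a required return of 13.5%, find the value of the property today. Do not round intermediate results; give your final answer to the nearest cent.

D_1 = 409705.00000
D_2 = 501069.21500
D_3 = 612807.64994
D_4 = 749463.75588
D_5 = 916594.17344
Terminal value at year 5: TV = D_5×(1+g_2)/(r−g_2) = 942258.81030/0.107 = 8806157.10562
P_0 = D_1/(1+r)^1 + D_2/(1+r)^2 + D_3/(1+r)^3 + D_4/(1+r)^4 + D_5/(1+r)^5 + TV/(1+r)^5
    = 360973.56828 + 388960.94626 + 419118.27073 + 451613.78423 + 486628.77367 + 4675274.57321 = 6782569.91640

$6782569.92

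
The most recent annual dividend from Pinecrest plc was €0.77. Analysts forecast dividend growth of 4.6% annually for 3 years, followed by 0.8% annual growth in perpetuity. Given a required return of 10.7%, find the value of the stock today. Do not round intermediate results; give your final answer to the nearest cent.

D_1 = 0.80542
D_2 = 0.84247
D_3 = 0.88122
Terminal value at year 3: TV = D_3×(1+g_2)/(r−g_2) = 0.88827/0.099 = 8.97245
P_0 = D_1/(1+r)^1 + D_2/(1+r)^2 + D_3/(1+r)^3 + TV/(1+r)^3
    = 0.72757 + 0.68748 + 0.64960 + 6.61406 = 8.67871

€8.68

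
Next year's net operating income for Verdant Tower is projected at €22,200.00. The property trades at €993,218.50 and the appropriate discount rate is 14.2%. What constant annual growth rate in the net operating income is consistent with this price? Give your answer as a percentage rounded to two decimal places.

11.96%

P = D₁/(r−g) ⇒ g = r − D₁/P = 0.142 − €22,200.00/€993,218.50 = 0.119648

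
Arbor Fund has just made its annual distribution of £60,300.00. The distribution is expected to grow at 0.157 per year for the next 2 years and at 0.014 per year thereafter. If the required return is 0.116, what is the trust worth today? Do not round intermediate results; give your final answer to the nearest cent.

£771635.21

D_1 = 69767.10000
D_2 = 80720.53470
Terminal value at year 2: TV = D_2×(1+g_2)/(r−g_2) = 81850.62219/0.102 = 802457.08025
P_0 = D_1/(1+r)^1 + D_2/(1+r)^2 + TV/(1+r)^2
    = 62515.32258 + 64812.03246 + 644307.85211 = 771635.20715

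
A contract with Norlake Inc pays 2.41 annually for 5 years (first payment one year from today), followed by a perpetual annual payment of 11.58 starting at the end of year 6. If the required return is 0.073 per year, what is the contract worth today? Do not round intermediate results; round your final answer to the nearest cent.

PV of 5-year annuity: 2.41 × [1 − (1+0.073)^−5] / 0.073 = 9.80261
Perpetuity value at year 5: 11.58 / 0.073 = 158.63014
PV of perpetuity: 158.63014 / (1+0.073)^5 = 111.52882
Total PV = 9.80261 + 111.52882 = 121.33142

121.33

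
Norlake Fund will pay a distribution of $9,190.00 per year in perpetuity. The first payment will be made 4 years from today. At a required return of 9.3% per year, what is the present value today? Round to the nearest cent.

$75678.42

Value at end of year 3: C / r = $9,190.00 / 0.093 = $98,817.2043
Discount to today: PV = $98,817.2043 / (1 + 0.093)^3 = $98,817.2043 / 1.305751 = $75,678.42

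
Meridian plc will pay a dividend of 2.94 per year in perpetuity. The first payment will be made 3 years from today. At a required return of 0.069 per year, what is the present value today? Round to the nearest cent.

Value at end of year 2: C / r = 2.94 / 0.069 = 42.6087
Discount to today: PV = 42.6087 / (1 + 0.069)^2 = 42.6087 / 1.142761 = 37.29

37.29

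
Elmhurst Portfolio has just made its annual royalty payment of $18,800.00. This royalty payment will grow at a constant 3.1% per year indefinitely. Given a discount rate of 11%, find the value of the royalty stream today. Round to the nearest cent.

$245351.90

D₁ = D₀ × (1 + g) = $18,800.00 × 1.031 = $19,382.8000
Growing perpetuity: P = D₁ / (r − g) = $19,382.8000 / (0.11 − 0.031) = $245,351.90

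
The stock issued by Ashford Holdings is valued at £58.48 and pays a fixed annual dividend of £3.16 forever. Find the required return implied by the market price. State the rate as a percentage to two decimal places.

P = C/r ⇒ r = C/P = £3.16/£58.48 = 0.054036

5.40%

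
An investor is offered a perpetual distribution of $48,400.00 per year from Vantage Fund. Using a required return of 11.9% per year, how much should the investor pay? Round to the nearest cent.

Level perpetuity: PV = C / r = $48,400.00 / 0.119 = $406,722.69

$406722.69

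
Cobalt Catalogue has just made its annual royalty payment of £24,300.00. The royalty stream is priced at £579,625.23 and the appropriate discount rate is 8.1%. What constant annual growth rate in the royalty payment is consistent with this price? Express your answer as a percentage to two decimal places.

3.75%

P = D₀(1+g)/(r−g) ⇒ P(r−g) = D₀(1+g) ⇒ g(P+D₀) = P·r − D₀
g = (P·r − D₀)/(P + D₀) = (£579,625.23×0.081 − £24,300.00) / (£579,625.23 + £24,300.00) = 0.037504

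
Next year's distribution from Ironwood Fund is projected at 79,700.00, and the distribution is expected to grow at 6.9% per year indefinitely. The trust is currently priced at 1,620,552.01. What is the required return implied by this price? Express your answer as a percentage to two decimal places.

11.82%

P = D₁/(r − g) ⇒ r = D₁/P + g = 79,700.0000/1,620,552.01 + 0.069 = 0.049181 + 0.069 = 0.118181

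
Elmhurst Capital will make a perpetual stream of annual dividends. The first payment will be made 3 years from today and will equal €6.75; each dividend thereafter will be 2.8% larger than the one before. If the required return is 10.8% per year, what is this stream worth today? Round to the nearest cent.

Value at end of year 2: C₁ / (r − g) = €6.75 / (0.108 − 0.028) = €84.3750
Discount to today: PV = €84.3750 / (1 + 0.108)^2 = €84.3750 / 1.227664 = €68.73

€68.73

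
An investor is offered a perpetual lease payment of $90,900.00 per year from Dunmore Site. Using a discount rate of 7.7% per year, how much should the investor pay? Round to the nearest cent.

$1180519.48

Level perpetuity: PV = C / r = $90,900.00 / 0.077 = $1,180,519.48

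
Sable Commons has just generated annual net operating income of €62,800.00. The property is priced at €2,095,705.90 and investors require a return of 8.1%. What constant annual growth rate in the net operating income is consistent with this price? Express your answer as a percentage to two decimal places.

P = D₀(1+g)/(r−g) ⇒ P(r−g) = D₀(1+g) ⇒ g(P+D₀) = P·r − D₀
g = (P·r − D₀)/(P + D₀) = (€2,095,705.90×0.081 − €62,800.00) / (€2,095,705.90 + €62,800.00) = 0.049549

4.95%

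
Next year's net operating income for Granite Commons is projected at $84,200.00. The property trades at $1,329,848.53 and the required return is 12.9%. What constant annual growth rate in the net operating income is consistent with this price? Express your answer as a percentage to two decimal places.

P = D₁/(r−g) ⇒ g = r − D₁/P = 0.129 − $84,200.00/$1,329,848.53 = 0.065685

6.57%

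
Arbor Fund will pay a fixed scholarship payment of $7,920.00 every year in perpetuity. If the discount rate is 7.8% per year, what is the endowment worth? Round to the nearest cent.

$101538.46

Level perpetuity: PV = C / r = $7,920.00 / 0.078 = $101,538.46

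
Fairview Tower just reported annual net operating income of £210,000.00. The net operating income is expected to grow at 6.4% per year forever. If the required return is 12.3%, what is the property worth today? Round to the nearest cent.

£3787118.64

D₁ = D₀ × (1 + g) = £210,000.00 × 1.064 = £223,440.0000
Growing perpetuity: P = D₁ / (r − g) = £223,440.0000 / (0.123 − 0.064) = £3,787,118.64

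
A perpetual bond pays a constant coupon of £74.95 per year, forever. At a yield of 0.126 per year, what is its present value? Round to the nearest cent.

Level perpetuity: PV = C / r = £74.95 / 0.126 = £594.84

£594.84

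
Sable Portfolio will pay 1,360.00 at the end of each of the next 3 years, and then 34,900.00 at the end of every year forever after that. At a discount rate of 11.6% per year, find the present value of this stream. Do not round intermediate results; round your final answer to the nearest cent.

219747.68

PV of 3-year annuity: 1,360.00 × [1 − (1+0.116)^−3] / 0.116 = 3289.07484
Perpetuity value at year 3: 34,900.00 / 0.116 = 300862.06897
PV of perpetuity: 300862.06897 / (1+0.116)^3 = 216458.60434
Total PV = 3289.07484 + 216458.60434 = 219747.67918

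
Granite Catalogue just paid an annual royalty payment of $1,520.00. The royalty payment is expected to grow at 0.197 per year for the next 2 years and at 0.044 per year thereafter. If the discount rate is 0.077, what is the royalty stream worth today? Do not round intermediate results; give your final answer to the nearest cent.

$62967.03

D_1 = 1819.44000
D_2 = 2177.86968
Terminal value at year 2: TV = D_2×(1+g_2)/(r−g_2) = 2273.69595/0.033 = 68899.87715
P_0 = D_1/(1+r)^1 + D_2/(1+r)^2 + TV/(1+r)^2
    = 1689.35933 + 1877.58878 + 59400.08151 = 62967.02963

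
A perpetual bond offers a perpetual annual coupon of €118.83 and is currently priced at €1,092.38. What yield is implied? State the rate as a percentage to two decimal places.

P = C/r ⇒ r = C/P = €118.83/€1,092.38 = 0.108781

10.88%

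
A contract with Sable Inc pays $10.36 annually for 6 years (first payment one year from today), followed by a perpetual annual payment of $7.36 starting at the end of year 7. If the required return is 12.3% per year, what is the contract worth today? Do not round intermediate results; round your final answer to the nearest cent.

$72.07

PV of 6-year annuity: $10.36 × [1 − (1+0.123)^−6] / 0.123 = 42.23472
Perpetuity value at year 6: $7.36 / 0.123 = 59.83740
PV of perpetuity: 59.83740 / (1+0.123)^6 = 29.83281
Total PV = 42.23472 + 29.83281 = 72.06753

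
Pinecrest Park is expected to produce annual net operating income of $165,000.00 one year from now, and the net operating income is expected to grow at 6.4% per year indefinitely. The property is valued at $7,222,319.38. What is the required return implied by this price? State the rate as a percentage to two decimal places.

8.68%

P = D₁/(r − g) ⇒ r = D₁/P + g = $165,000.0000/$7,222,319.38 + 0.064 = 0.022846 + 0.064 = 0.086846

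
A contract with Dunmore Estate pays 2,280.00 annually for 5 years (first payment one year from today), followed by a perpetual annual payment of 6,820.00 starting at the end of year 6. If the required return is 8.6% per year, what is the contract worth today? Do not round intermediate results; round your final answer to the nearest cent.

PV of 5-year annuity: 2,280.00 × [1 − (1+0.086)^−5] / 0.086 = 8961.21779
Perpetuity value at year 5: 6,820.00 / 0.086 = 79302.32558
PV of perpetuity: 79302.32558 / (1+0.086)^5 = 52497.27939
Total PV = 8961.21779 + 52497.27939 = 61458.49718

61458.50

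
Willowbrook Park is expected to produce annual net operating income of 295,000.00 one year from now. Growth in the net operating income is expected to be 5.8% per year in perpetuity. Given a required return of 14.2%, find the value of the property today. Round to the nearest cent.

Growing perpetuity: P = D₁ / (r − g) = 295,000.0000 / (0.142 − 0.058) = 3,511,904.76

3511904.76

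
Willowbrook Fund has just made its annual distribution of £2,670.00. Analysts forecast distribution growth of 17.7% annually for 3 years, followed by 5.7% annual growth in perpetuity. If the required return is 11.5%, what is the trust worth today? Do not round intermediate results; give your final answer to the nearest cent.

D_1 = 3142.59000
D_2 = 3698.82843
D_3 = 4353.52106
Terminal value at year 3: TV = D_3×(1+g_2)/(r−g_2) = 4601.67176/0.058 = 79339.16832
P_0 = D_1/(1+r)^1 + D_2/(1+r)^2 + D_3/(1+r)^3 + TV/(1+r)^3
    = 2818.46637 + 2975.18826 + 3140.62474 + 57235.17849 = 66169.45786

£66169.46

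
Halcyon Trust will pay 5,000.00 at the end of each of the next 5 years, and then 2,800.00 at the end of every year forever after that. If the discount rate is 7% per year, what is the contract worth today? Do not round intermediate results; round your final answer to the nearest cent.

PV of 5-year annuity: 5,000.00 × [1 − (1+0.07)^−5] / 0.07 = 20500.98718
Perpetuity value at year 5: 2,800.00 / 0.07 = 40000.00000
PV of perpetuity: 40000.00000 / (1+0.07)^5 = 28519.44718
Total PV = 20500.98718 + 28519.44718 = 49020.43436

49020.43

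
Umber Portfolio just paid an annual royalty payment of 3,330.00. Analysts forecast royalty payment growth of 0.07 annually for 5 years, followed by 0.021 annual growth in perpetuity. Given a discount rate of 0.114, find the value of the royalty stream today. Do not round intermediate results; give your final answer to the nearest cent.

44664.82

D_1 = 3563.10000
D_2 = 3812.51700
D_3 = 4079.39319
D_4 = 4364.95071
D_5 = 4670.49726
Terminal value at year 5: TV = D_5×(1+g_2)/(r−g_2) = 4768.57771/0.093 = 51275.02909
P_0 = D_1/(1+r)^1 + D_2/(1+r)^2 + D_3/(1+r)^3 + D_4/(1+r)^4 + D_5/(1+r)^5 + TV/(1+r)^5
    = 3198.47397 + 3072.14286 + 2950.80149 + 2834.25278 + 2722.30743 + 29886.83743 = 44664.81595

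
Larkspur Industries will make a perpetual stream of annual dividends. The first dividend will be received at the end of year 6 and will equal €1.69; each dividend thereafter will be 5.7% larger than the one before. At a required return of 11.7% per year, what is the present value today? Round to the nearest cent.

€16.20

Value at end of year 5: C₁ / (r − g) = €1.69 / (0.117 − 0.057) = €28.1667
Discount to today: PV = €28.1667 / (1 + 0.117)^5 = €28.1667 / 1.738865 = €16.20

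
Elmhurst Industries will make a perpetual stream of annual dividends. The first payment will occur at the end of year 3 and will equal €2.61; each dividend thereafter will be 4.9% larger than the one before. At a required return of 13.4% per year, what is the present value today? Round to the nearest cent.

Value at end of year 2: C₁ / (r − g) = €2.61 / (0.134 − 0.049) = €30.7059
Discount to today: PV = €30.7059 / (1 + 0.134)^2 = €30.7059 / 1.285956 = €23.88

€23.88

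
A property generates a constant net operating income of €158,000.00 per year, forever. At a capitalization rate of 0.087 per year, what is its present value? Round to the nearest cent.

€1816091.95

Level perpetuity: PV = C / r = €158,000.00 / 0.087 = €1,816,091.95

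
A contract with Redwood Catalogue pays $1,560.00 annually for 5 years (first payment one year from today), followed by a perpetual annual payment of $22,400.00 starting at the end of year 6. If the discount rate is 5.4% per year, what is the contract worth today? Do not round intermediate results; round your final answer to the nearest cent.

$325577.52

PV of 5-year annuity: $1,560.00 × [1 − (1+0.054)^−5] / 0.054 = 6679.95127
Perpetuity value at year 5: $22,400.00 / 0.054 = 414814.81481
PV of perpetuity: 414814.81481 / (1+0.054)^5 = 318897.56574
Total PV = 6679.95127 + 318897.56574 = 325577.51701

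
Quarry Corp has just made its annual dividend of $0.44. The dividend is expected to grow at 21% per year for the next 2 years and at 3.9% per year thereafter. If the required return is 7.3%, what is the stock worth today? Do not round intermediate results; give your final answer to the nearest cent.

$18.15

D_1 = 0.53240
D_2 = 0.64420
Terminal value at year 2: TV = D_2×(1+g_2)/(r−g_2) = 0.66933/0.034 = 19.68612
P_0 = D_1/(1+r)^1 + D_2/(1+r)^2 + TV/(1+r)^2
    = 0.49618 + 0.55953 + 17.09860 = 18.15431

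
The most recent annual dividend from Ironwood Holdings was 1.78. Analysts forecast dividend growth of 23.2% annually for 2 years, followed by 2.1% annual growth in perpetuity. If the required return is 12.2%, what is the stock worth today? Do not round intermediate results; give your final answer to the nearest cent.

25.80

D_1 = 2.19296
D_2 = 2.70173
Terminal value at year 2: TV = D_2×(1+g_2)/(r−g_2) = 2.75846/0.101 = 27.31151
P_0 = D_1/(1+r)^1 + D_2/(1+r)^2 + TV/(1+r)^2
    = 1.95451 + 2.14613 + 21.69502 = 25.79566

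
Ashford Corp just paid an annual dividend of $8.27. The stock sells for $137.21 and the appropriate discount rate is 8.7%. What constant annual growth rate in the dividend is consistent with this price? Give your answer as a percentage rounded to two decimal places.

P = D₀(1+g)/(r−g) ⇒ P(r−g) = D₀(1+g) ⇒ g(P+D₀) = P·r − D₀
g = (P·r − D₀)/(P + D₀) = ($137.21×0.087 − $8.27) / ($137.21 + $8.27) = 0.025208

2.52%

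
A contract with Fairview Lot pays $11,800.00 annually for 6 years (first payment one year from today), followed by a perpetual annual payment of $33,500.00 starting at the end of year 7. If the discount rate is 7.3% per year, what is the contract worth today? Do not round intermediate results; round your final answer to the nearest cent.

PV of 6-year annuity: $11,800.00 × [1 − (1+0.073)^−6] / 0.073 = 55728.01988
Perpetuity value at year 6: $33,500.00 / 0.073 = 458904.10959
PV of perpetuity: 458904.10959 / (1+0.073)^6 = 300693.20569
Total PV = 55728.01988 + 300693.20569 = 356421.22557

$356421.23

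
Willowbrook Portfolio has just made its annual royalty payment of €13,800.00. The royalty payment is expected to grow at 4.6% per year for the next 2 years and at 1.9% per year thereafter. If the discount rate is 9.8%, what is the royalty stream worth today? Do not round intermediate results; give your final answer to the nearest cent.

D_1 = 14434.80000
D_2 = 15098.80080
Terminal value at year 2: TV = D_2×(1+g_2)/(r−g_2) = 15385.67802/0.079 = 194755.41791
P_0 = D_1/(1+r)^1 + D_2/(1+r)^2 + TV/(1+r)^2
    = 13146.44809 + 12523.84763 + 161541.78148 = 187212.07719

€187212.08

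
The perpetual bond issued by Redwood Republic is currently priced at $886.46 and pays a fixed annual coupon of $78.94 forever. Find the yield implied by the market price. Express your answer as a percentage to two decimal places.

P = C/r ⇒ r = C/P = $78.94/$886.46 = 0.089051

8.91%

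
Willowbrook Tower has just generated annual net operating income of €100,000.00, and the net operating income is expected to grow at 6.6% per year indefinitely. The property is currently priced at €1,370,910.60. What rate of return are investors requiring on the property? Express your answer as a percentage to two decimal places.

D₁ = €100,000.00 × 1.066 = €106,600.0000
P = D₁/(r − g) ⇒ r = D₁/P + g = €106,600.0000/€1,370,910.60 + 0.066 = 0.077759 + 0.066 = 0.143759

14.38%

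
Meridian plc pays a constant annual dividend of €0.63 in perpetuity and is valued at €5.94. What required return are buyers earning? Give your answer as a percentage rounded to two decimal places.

10.61%

P = C/r ⇒ r = C/P = €0.63/€5.94 = 0.106061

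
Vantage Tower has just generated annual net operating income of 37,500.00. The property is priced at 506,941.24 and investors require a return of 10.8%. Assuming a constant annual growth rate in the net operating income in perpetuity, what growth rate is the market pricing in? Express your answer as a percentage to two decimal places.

P = D₀(1+g)/(r−g) ⇒ P(r−g) = D₀(1+g) ⇒ g(P+D₀) = P·r − D₀
g = (P·r − D₀)/(P + D₀) = (506,941.24×0.108 − 37,500.00) / (506,941.24 + 37,500.00) = 0.031683

3.17%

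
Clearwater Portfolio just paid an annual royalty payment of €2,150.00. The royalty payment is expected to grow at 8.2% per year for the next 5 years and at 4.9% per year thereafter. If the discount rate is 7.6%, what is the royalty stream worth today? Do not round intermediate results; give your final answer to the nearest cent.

D_1 = 2326.30000
D_2 = 2517.05660
D_3 = 2723.45524
D_4 = 2946.77857
D_5 = 3188.41441
Terminal value at year 5: TV = D_5×(1+g_2)/(r−g_2) = 3344.64672/0.027 = 123875.80445
P_0 = D_1/(1+r)^1 + D_2/(1+r)^2 + D_3/(1+r)^3 + D_4/(1+r)^4 + D_5/(1+r)^5 + TV/(1+r)^5
    = 2161.98885 + 2174.04455 + 2186.16747 + 2198.35800 + 2210.61650 + 85886.54473 = 96817.72009

€96817.72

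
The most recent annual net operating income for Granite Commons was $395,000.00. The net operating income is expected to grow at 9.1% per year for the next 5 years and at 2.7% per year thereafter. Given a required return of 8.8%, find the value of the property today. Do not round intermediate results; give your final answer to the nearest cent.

$8733835.80

D_1 = 430945.00000
D_2 = 470160.99500
D_3 = 512945.64554
D_4 = 559623.69929
D_5 = 610549.45592
Terminal value at year 5: TV = D_5×(1+g_2)/(r−g_2) = 627034.29123/0.061 = 10279250.67598
P_0 = D_1/(1+r)^1 + D_2/(1+r)^2 + D_3/(1+r)^3 + D_4/(1+r)^4 + D_5/(1+r)^5 + TV/(1+r)^5
    = 396089.15441 + 397181.31201 + 398276.48107 + 399374.66989 + 400475.88681 + 6742438.29109 = 8733835.79528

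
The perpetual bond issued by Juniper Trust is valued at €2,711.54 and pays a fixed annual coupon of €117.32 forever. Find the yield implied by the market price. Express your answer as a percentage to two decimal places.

4.33%

P = C/r ⇒ r = C/P = €117.32/€2,711.54 = 0.043267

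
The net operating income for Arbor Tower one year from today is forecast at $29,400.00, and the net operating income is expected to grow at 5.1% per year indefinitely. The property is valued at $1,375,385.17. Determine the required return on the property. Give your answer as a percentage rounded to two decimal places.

7.24%

P = D₁/(r − g) ⇒ r = D₁/P + g = $29,400.0000/$1,375,385.17 + 0.051 = 0.021376 + 0.051 = 0.072376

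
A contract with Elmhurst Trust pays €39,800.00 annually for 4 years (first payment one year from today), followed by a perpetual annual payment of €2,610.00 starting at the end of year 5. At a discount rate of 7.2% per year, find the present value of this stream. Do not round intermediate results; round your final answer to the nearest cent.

PV of 4-year annuity: €39,800.00 × [1 − (1+0.072)^−4] / 0.072 = 134204.56244
Perpetuity value at year 4: €2,610.00 / 0.072 = 36250.00000
PV of perpetuity: 36250.00000 / (1+0.072)^4 = 27449.14804
Total PV = 134204.56244 + 27449.14804 = 161653.71048

€161653.71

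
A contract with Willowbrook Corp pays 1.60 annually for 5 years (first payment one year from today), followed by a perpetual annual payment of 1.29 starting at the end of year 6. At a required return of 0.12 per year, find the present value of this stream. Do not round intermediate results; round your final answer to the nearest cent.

PV of 5-year annuity: 1.60 × [1 − (1+0.12)^−5] / 0.12 = 5.76764
Perpetuity value at year 5: 1.29 / 0.12 = 10.75000
PV of perpetuity: 10.75000 / (1+0.12)^5 = 6.09984
Total PV = 5.76764 + 6.09984 = 11.86748

11.87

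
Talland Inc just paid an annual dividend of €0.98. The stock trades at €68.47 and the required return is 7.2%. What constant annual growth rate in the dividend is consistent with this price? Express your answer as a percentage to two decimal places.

5.69%

P = D₀(1+g)/(r−g) ⇒ P(r−g) = D₀(1+g) ⇒ g(P+D₀) = P·r − D₀
g = (P·r − D₀)/(P + D₀) = (€68.47×0.072 − €0.98) / (€68.47 + €0.98) = 0.056873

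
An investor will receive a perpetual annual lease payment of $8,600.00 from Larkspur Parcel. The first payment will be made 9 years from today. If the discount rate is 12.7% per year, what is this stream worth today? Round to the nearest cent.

$26019.77

Value at end of year 8: C / r = $8,600.00 / 0.127 = $67,716.5354
Discount to today: PV = $67,716.5354 / (1 + 0.127)^8 = $67,716.5354 / 2.602504 = $26,019.77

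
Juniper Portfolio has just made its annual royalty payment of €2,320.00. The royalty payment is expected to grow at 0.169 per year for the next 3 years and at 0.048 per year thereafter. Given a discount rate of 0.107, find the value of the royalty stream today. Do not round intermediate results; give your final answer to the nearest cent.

D_1 = 2712.08000
D_2 = 3170.42152
D_3 = 3706.22276
Terminal value at year 3: TV = D_3×(1+g_2)/(r−g_2) = 3884.12145/0.059 = 65832.56694
P_0 = D_1/(1+r)^1 + D_2/(1+r)^2 + D_3/(1+r)^3 + TV/(1+r)^3
    = 2449.93677 + 2587.15093 + 2732.05008 + 48528.61835 = 56297.75612

€56297.76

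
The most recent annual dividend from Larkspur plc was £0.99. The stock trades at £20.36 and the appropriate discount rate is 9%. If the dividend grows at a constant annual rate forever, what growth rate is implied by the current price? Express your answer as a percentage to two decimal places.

P = D₀(1+g)/(r−g) ⇒ P(r−g) = D₀(1+g) ⇒ g(P+D₀) = P·r − D₀
g = (P·r − D₀)/(P + D₀) = (£20.36×0.09 − £0.99) / (£20.36 + £0.99) = 0.039457

3.95%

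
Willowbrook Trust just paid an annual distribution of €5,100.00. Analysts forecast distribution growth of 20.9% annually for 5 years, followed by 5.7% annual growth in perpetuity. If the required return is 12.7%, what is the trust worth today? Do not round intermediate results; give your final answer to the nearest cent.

€141046.93

D_1 = 6165.90000
D_2 = 7454.57310
D_3 = 9012.57888
D_4 = 10896.20786
D_5 = 13173.51531
Terminal value at year 5: TV = D_5×(1+g_2)/(r−g_2) = 13924.40568/0.07 = 198920.08113
P_0 = D_1/(1+r)^1 + D_2/(1+r)^2 + D_3/(1+r)^3 + D_4/(1+r)^4 + D_5/(1+r)^5 + TV/(1+r)^5
    = 5471.07365 + 5869.14644 + 6296.18283 + 6754.29019 + 7245.72922 + 109410.51127 = 141046.93359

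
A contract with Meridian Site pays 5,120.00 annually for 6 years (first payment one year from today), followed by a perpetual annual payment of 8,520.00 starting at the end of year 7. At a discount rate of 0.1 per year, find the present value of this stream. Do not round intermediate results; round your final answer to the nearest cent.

PV of 6-year annuity: 5,120.00 × [1 − (1+0.1)^−6] / 0.1 = 22298.93478
Perpetuity value at year 6: 8,520.00 / 0.1 = 85200.00000
PV of perpetuity: 85200.00000 / (1+0.1)^6 = 48093.17884
Total PV = 22298.93478 + 48093.17884 = 70392.11362

70392.11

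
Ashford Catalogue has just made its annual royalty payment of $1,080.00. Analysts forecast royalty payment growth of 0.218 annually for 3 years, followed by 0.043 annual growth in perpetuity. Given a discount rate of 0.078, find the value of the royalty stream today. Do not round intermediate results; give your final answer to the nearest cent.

$50578.97

D_1 = 1315.44000
D_2 = 1602.20592
D_3 = 1951.48681
Terminal value at year 3: TV = D_3×(1+g_2)/(r−g_2) = 2035.40074/0.035 = 58154.30695
P_0 = D_1/(1+r)^1 + D_2/(1+r)^2 + D_3/(1+r)^3 + TV/(1+r)^3
    = 1220.25974 + 1378.73503 + 1557.79153 + 46422.18756 = 50578.97386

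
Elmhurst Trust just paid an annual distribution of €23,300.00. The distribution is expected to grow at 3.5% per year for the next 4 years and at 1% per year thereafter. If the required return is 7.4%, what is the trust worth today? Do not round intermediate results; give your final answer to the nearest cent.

€402173.92

D_1 = 24115.50000
D_2 = 24959.54250
D_3 = 25833.12649
D_4 = 26737.28591
Terminal value at year 4: TV = D_4×(1+g_2)/(r−g_2) = 27004.65877/0.064 = 421947.79334
P_0 = D_1/(1+r)^1 + D_2/(1+r)^2 + D_3/(1+r)^3 + D_4/(1+r)^4 + TV/(1+r)^4
    = 22453.91061 + 21638.54515 + 20852.78792 + 20095.56378 + 317133.11586 = 402173.92331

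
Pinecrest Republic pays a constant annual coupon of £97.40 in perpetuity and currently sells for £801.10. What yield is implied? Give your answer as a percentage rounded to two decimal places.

12.16%

P = C/r ⇒ r = C/P = £97.40/£801.10 = 0.121583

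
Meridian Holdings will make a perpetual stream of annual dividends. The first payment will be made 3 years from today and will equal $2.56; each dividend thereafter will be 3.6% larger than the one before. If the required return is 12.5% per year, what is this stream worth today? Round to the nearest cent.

Value at end of year 2: C₁ / (r − g) = $2.56 / (0.125 − 0.036) = $28.7640
Discount to today: PV = $28.7640 / (1 + 0.125)^2 = $28.7640 / 1.265625 = $22.73

$22.73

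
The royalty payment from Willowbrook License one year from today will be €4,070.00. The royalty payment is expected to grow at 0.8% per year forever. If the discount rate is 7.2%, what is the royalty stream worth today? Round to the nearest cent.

€63593.75

Growing perpetuity: P = D₁ / (r − g) = €4,070.0000 / (0.072 − 0.008) = €63,593.75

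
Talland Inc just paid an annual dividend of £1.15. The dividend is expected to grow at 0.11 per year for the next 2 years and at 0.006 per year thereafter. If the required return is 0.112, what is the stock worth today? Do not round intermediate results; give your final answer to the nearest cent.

£13.17

D_1 = 1.27650
D_2 = 1.41691
Terminal value at year 2: TV = D_2×(1+g_2)/(r−g_2) = 1.42542/0.106 = 13.44733
P_0 = D_1/(1+r)^1 + D_2/(1+r)^2 + TV/(1+r)^2
    = 1.14793 + 1.14587 + 10.87493 = 13.16873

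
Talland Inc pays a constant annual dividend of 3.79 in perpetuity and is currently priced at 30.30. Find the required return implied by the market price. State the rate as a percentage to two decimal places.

12.51%

P = C/r ⇒ r = C/P = 3.79/30.30 = 0.125083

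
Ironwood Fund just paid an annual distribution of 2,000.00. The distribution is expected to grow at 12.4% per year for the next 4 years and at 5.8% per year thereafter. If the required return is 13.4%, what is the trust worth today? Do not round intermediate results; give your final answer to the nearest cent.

D_1 = 2248.00000
D_2 = 2526.75200
D_3 = 2840.06925
D_4 = 3192.23783
Terminal value at year 4: TV = D_4×(1+g_2)/(r−g_2) = 3377.38763/0.076 = 44439.31091
P_0 = D_1/(1+r)^1 + D_2/(1+r)^2 + D_3/(1+r)^3 + D_4/(1+r)^4 + TV/(1+r)^4
    = 1982.36332 + 1964.88216 + 1947.55515 + 1930.38095 + 26872.93476 = 34698.11633

34698.12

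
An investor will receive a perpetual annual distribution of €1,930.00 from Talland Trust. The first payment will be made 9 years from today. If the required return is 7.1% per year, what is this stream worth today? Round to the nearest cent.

€15703.02

Value at end of year 8: C / r = €1,930.00 / 0.071 = €27,183.0986
Discount to today: PV = €27,183.0986 / (1 + 0.071)^8 = €27,183.0986 / 1.731075 = €15,703.02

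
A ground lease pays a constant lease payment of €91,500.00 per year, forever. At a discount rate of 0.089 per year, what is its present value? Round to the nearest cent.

Level perpetuity: PV = C / r = €91,500.00 / 0.089 = €1,028,089.89

€1028089.89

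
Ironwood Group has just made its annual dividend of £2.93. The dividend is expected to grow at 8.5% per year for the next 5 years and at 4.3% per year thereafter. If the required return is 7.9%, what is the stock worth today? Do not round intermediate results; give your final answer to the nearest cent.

£102.17

D_1 = 3.17905
D_2 = 3.44927
D_3 = 3.74246
D_4 = 4.06057
D_5 = 4.40571
Terminal value at year 5: TV = D_5×(1+g_2)/(r−g_2) = 4.59516/0.036 = 127.64333
P_0 = D_1/(1+r)^1 + D_2/(1+r)^2 + D_3/(1+r)^3 + D_4/(1+r)^4 + D_5/(1+r)^5 + TV/(1+r)^5
    = 2.94629 + 2.96268 + 2.97915 + 2.99572 + 3.01238 + 87.27521 = 102.17142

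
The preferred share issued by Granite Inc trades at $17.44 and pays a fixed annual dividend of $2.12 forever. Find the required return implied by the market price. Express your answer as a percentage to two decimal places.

12.16%

P = C/r ⇒ r = C/P = $2.12/$17.44 = 0.121560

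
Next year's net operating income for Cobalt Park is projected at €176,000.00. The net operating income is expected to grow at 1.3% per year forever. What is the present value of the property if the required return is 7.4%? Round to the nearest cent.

€2885245.90

Growing perpetuity: P = D₁ / (r − g) = €176,000.0000 / (0.074 − 0.013) = €2,885,245.90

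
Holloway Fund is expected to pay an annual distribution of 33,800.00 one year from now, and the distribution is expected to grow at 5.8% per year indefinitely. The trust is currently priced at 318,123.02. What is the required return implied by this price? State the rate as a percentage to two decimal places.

16.42%

P = D₁/(r − g) ⇒ r = D₁/P + g = 33,800.0000/318,123.02 + 0.058 = 0.106248 + 0.058 = 0.164248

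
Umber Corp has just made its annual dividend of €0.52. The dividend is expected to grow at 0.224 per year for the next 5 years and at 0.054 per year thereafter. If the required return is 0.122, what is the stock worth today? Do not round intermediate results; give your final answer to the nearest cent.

D_1 = 0.63648
D_2 = 0.77905
D_3 = 0.95356
D_4 = 1.16716
D_5 = 1.42860
Terminal value at year 5: TV = D_5×(1+g_2)/(r−g_2) = 1.50574/0.068 = 22.14329
P_0 = D_1/(1+r)^1 + D_2/(1+r)^2 + D_3/(1+r)^3 + D_4/(1+r)^4 + D_5/(1+r)^5 + TV/(1+r)^5
    = 0.56727 + 0.61884 + 0.67510 + 0.73647 + 0.80343 + 12.45311 = 15.85423

€15.85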